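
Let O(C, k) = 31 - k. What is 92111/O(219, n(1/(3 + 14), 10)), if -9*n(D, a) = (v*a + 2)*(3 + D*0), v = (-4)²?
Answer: 92111/85 ≈ 1083.7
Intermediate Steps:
v = 16
n(D, a) = -⅔ - 16*a/3 (n(D, a) = -(16*a + 2)*(3 + D*0)/9 = -(2 + 16*a)*(3 + 0)/9 = -(2 + 16*a)*3/9 = -(6 + 48*a)/9 = -⅔ - 16*a/3)
92111/O(219, n(1/(3 + 14), 10)) = 92111/(31 - (-⅔ - 16/3*10)) = 92111/(31 - (-⅔ - 160/3)) = 92111/(31 - 1*(-54)) = 92111/(31 + 54) = 92111/85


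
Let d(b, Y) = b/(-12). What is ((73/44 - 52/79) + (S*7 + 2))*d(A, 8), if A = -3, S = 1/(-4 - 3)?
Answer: 6955/13904 ≈ 0.50022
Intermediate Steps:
S = -⅐ (S = 1/(-7) = -⅐ ≈ -0.14286)
d(b, Y) = -b/12 (d(b, Y) = b*(-1/12) = -b/12)
((73/44 - 52/79) + (S*7 + 2))*d(A, 8) = ((73/44 - 52/79) + (-⅐*7 + 2))*(-1/12*(-3)) = ((73*(1/44) - 52*1/79) + (-1 + 2))*(¼) = ((73/44 - 52/79) + 1)*(¼) = (3479/3476 + 1)*(¼) = (6955/3476)*(¼) = 6955/13904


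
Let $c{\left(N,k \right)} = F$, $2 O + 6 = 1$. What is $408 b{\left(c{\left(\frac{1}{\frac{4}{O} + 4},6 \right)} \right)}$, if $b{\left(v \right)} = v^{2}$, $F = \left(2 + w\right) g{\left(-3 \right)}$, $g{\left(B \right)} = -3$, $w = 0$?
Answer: $14688$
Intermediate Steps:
$O = - \frac{5}{2}$ ($O = -3 + \frac{1}{2} \cdot 1 = -3 + \frac{1}{2} = - \frac{5}{2} \approx -2.5$)
$F = -6$ ($F = \left(2 + 0\right) \left(-3\right) = 2 \left(-3\right) = -6$)
$c{\left(N,k \right)} = -6$
$408 b{\left(c{\left(\frac{1}{\frac{4}{O} + 4},6 \right)} \right)} = 408 \left(-6\right)^{2} = 408 \cdot 36 = 14688$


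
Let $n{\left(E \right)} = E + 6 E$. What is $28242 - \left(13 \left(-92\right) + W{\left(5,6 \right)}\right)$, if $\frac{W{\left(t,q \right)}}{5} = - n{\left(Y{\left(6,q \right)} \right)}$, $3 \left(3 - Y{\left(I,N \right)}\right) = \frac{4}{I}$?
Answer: $\frac{265817}{9} \approx 29535.0$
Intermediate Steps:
$Y{\left(I,N \right)} = 3 - \frac{4}{3 I}$ ($Y{\left(I,N \right)} = 3 - \frac{4 \frac{1}{I}}{3} = 3 - \frac{4}{3 I}$)
$n{\left(E \right)} = 7 E$
$W{\left(t,q \right)} = - \frac{875}{9}$ ($W{\left(t,q \right)} = 5 \left(- 7 \left(3 - \frac{4}{3 \cdot 6}\right)\right) = 5 \left(- 7 \left(3 - \frac{2}{9}\right)\right) = 5 \left(- \frac{7 \cdot 25}{9}\right) = 5 \left(\left(-1\right) \frac{175}{9}\right) = 5 \left(- \frac{175}{9}\right) = - \frac{875}{9}$)
$28242 - \left(13 \left(-92\right) + W{\left(5,6 \right)}\right) = 28242 - \left(13 \left(-92\right) - \frac{875}{9}\right) = 28242 - \left(-1196 - \frac{875}{9}\right) = 28242 - - \frac{11639}{9} = 28242 + \frac{11639}{9} = \frac{265817}{9}$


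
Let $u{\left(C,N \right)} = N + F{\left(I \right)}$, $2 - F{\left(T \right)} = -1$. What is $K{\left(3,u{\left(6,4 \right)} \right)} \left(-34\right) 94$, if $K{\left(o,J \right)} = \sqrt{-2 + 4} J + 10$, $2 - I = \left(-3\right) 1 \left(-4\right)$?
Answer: $-31960 - 22372 \sqrt{2} \approx -63599.0$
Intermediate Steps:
$I = -10$ ($I = 2 - \left(-3\right) 1 \left(-4\right) = 2 - \left(-3\right) \left(-4\right) = 2 - 12 = -10$)
$F{\left(T \right)} = 3$ ($F{\left(T \right)} = 2 - -1 = 2 + 1 = 3$)
$u{\left(C,N \right)} = 3 + N$ ($u{\left(C,N \right)} = N + 3 = 3 + N$)
$K{\left(o,J \right)} = 10 + J \sqrt{2}$ ($K{\left(o,J \right)} = \sqrt{2} J + 10 = J \sqrt{2} + 10 = 10 + J \sqrt{2}$)
$K{\left(3,u{\left(6,4 \right)} \right)} \left(-34\right) 94 = \left(10 + \left(3 + 4\right) \sqrt{2}\right) \left(-34\right) 94 = \left(10 + 7 \sqrt{2}\right) \left(-34\right) 94 = \left(-340 - 238 \sqrt{2}\right) 94 = -31960 - 22372 \sqrt{2}$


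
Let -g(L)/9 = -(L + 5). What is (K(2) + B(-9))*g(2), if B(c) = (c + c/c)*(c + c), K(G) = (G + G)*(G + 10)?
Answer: 12096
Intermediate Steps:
g(L) = 45 + 9*L (g(L) = -(-9)*(L + 5) = -(-9)*(5 + L) = -9*(-5 - L) = 45 + 9*L)
K(G) = 2*G*(10 + G) (K(G) = (2*G)*(10 + G) = 2*G*(10 + G))
B(c) = 2*c*(1 + c) (B(c) = (c + 1)*(2*c) = (1 + c)*(2*c) = 2*c*(1 + c))
(K(2) + B(-9))*g(2) = (2*2*(10 + 2) + 2*(-9)*(1 - 9))*(45 + 9*2) = (2*2*12 + 2*(-9)*(-8))*(45 + 18) = (48 + 144)*63 = 192*63 = 12096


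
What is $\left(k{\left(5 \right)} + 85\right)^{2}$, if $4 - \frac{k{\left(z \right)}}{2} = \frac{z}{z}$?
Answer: $8281$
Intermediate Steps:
$k{\left(z \right)} = 6$ ($k{\left(z \right)} = 8 - 2 \frac{z}{z} = 8 - 2 = 6$)
$\left(k{\left(5 \right)} + 85\right)^{2} = \left(6 + 85\right)^{2} = 91^{2} = 8281$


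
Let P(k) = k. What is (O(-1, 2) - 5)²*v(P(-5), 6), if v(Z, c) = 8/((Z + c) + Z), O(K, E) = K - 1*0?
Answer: -72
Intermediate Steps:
O(K, E) = K (O(K, E) = K + 0 = K)
v(Z, c) = 8/(c + 2*Z)
(O(-1, 2) - 5)²*v(P(-5), 6) = (-1 - 5)²*(8/(6 + 2*(-5))) = (-6)²*(8/(6 - 10)) = 36*(8/(-4)) = 36*(8*(-¼)) = 36*(-2) = -72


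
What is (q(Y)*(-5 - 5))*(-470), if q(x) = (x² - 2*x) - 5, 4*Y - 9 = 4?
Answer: -17625/4 ≈ -4406.3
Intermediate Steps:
Y = 13/4 (Y = 9/4 + (¼)*4 = 9/4 + 1 = 13/4 ≈ 3.2500)
q(x) = -5 + x² - 2*x
(q(Y)*(-5 - 5))*(-470) = ((-5 + (13/4)² - 2*13/4)*(-5 - 5))*(-470) = ((-5 + 169/16 - 13/2)*(-10))*(-470) = -15/16*(-10)*(-470) = (75/8)*(-470) = -17625/4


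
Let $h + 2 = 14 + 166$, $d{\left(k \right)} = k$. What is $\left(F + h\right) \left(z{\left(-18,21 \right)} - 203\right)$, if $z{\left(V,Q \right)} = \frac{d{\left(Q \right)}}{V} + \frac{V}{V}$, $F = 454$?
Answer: $- \frac{385204}{3} \approx -1.284 \cdot 10^{5}$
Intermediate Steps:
$z{\left(V,Q \right)} = 1 + \frac{Q}{V}$ ($z{\left(V,Q \right)} = \frac{Q}{V} + \frac{V}{V} = \frac{Q}{V} + 1 = 1 + \frac{Q}{V}$)
$h = 178$ ($h = -2 + \left(14 + 166\right) = -2 + 180 = 178$)
$\left(F + h\right) \left(z{\left(-18,21 \right)} - 203\right) = \left(454 + 178\right) \left(\frac{21 - 18}{-18} - 203\right) = 632 \left(\left(- \frac{1}{18}\right) 3 - 203\right) = 632 \left(- \frac{1}{6} - 203\right) = 632 \left(- \frac{1219}{6}\right) = - \frac{385204}{3}$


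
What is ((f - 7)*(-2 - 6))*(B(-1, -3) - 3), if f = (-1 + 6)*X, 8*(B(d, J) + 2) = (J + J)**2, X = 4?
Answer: 52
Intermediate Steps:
B(d, J) = -2 + J**2/2 (B(d, J) = -2 + (J + J)**2/8 = -2 + (2*J)**2/8 = -2 + (4*J**2)/8 = -2 + J**2/2)
f = 20 (f = (-1 + 6)*4 = 5*4 = 20)
((f - 7)*(-2 - 6))*(B(-1, -3) - 3) = ((20 - 7)*(-2 - 6))*((-2 + (1/2)*(-3)**2) - 3) = (13*(-8))*((-2 + (1/2)*9) - 3) = -104*((-2 + 9/2) - 3) = -104*(5/2 - 3) = -104*(-1/2) = 52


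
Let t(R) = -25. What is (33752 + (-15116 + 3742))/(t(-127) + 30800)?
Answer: 22378/30775 ≈ 0.72715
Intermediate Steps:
(33752 + (-15116 + 3742))/(t(-127) + 30800) = (33752 + (-15116 + 3742))/(-25 + 30800) = (33752 - 11374)/30775 = 22378*(1/30775) = 22378/30775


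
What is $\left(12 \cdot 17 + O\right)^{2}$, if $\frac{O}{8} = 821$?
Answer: $45859984$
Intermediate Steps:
$O = 6568$ ($O = 8 \cdot 821 = 6568$)
$\left(12 \cdot 17 + O\right)^{2} = \left(12 \cdot 17 + 6568\right)^{2} = \left(204 + 6568\right)^{2} = 6772^{2} = 45859984$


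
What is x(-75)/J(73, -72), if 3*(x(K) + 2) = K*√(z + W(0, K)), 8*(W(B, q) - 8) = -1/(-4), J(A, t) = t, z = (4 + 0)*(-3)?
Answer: 1/36 + 25*I*√254/576 ≈ 0.027778 + 0.69173*I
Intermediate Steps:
z = -12 (z = 4*(-3) = -12)
W(B, q) = 257/32 (W(B, q) = 8 + (-1/(-4))/8 = 8 + (-1*(-¼))/8 = 8 + (⅛)*(¼) = 8 + 1/32 = 257/32)
x(K) = -2 + I*K*√254/24 (x(K) = -2 + (K*√(-12 + 257/32))/3 = -2 + (K*√(-127/32))/3 = -2 + (K*(I*√254/8))/3 = -2 + (I*K*√254/8)/3 = -2 + I*K*√254/24)
x(-75)/J(73, -72) = (-2 + (1/24)*I*(-75)*√254)/(-72) = (-2 - 25*I*√254/8)*(-1/72) = 1/36 + 25*I*√254/576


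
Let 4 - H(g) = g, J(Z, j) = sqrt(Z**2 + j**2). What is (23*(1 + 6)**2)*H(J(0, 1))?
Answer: 3381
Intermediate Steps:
H(g) = 4 - g
(23*(1 + 6)**2)*H(J(0, 1)) = (23*(1 + 6)**2)*(4 - sqrt(0**2 + 1**2)) = (23*7**2)*(4 - sqrt(0 + 1)) = (23*49)*(4 - sqrt(1)) = 1127*(4 - 1*1) = 1127*(4 - 1) = 1127*3 = 3381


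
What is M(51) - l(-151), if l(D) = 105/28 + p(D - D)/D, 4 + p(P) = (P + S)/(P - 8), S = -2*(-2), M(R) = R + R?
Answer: 59325/604 ≈ 98.220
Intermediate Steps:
M(R) = 2*R
S = 4
p(P) = -4 + (4 + P)/(-8 + P) (p(P) = -4 + (P + 4)/(P - 8) = -4 + (4 + P)/(-8 + P))
l(D) = 15/4 - 9/(2*D) (l(D) = 105/28 + (3*(12 - (D - D))/(-8 + (D - D)))/D = 105*(1/28) + (3*(12 - 1*0)/(-8 + 0))/D = 15/4 + (3*(12 + 0)/(-8))/D = 15/4 + (3*(-⅛)*12)/D = 15/4 - 9/(2*D))
M(51) - l(-151) = 2*51 - 3*(-6 + 5*(-151))/(4*(-151)) = 102 - 3*(-1)*(-6 - 755)/(4*151) = 102 - 3*(-1)*(-761)/(4*151) = 102 - 1*2283/604 = 102 - 2283/604 = 59325/604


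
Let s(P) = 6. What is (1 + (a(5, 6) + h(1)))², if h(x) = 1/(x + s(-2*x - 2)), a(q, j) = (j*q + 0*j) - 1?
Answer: 44521/49 ≈ 908.59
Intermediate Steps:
a(q, j) = -1 + j*q (a(q, j) = (j*q + 0) - 1 = j*q - 1 = -1 + j*q)
h(x) = 1/(6 + x) (h(x) = 1/(x + 6) = 1/(6 + x))
(1 + (a(5, 6) + h(1)))² = (1 + ((-1 + 6*5) + 1/(6 + 1)))² = (1 + ((-1 + 30) + 1/7))² = (1 + (29 + ⅐))² = (1 + 204/7)² = (211/7)² = 44521/49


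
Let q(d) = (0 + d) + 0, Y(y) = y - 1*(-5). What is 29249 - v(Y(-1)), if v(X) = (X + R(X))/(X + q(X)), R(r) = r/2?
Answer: 116993/4 ≈ 29248.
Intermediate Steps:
Y(y) = 5 + y (Y(y) = y + 5 = 5 + y)
R(r) = r/2 (R(r) = r*(1/2) = r/2)
q(d) = d (q(d) = d + 0 = d)
v(X) = 3/4 (v(X) = (X + X/2)/(X + X) = (3*X/2)/((2*X)) = (3*X/2)*(1/(2*X)) = 3/4)
29249 - v(Y(-1)) = 29249 - 1*3/4 = 29249 - 3/4 = 116993/4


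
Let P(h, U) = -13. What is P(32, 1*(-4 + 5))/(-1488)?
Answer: 13/1488 ≈ 0.0087366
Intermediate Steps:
P(32, 1*(-4 + 5))/(-1488) = -13/(-1488) = -13*(-1/1488) = 13/1488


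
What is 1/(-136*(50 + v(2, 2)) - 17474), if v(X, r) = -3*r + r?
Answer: -1/23730 ≈ -4.2141e-5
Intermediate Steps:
v(X, r) = -2*r
1/(-136*(50 + v(2, 2)) - 17474) = 1/(-136*(50 - 2*2) - 17474) = 1/(-136*(50 - 4) - 17474) = 1/(-136*46 - 17474) = 1/(-6256 - 17474) = 1/(-23730) = -1/23730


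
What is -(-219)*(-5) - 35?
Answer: -1130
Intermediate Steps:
-(-219)*(-5) - 35 = -73*15 - 35 = -1095 - 35 = -1130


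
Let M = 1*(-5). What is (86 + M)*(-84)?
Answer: -6804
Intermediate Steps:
M = -5
(86 + M)*(-84) = (86 - 5)*(-84) = 81*(-84) = -6804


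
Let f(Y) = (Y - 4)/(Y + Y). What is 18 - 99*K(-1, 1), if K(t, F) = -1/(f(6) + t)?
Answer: -504/5 ≈ -100.80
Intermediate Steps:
f(Y) = (-4 + Y)/(2*Y) (f(Y) = (-4 + Y)/((2*Y)) = (-4 + Y)*(1/(2*Y)) = (-4 + Y)/(2*Y))
K(t, F) = -1/(⅙ + t) (K(t, F) = -1/((½)*(-4 + 6)/6 + t) = -1/((½)*(⅙)*2 + t) = -1/(⅙ + t))
18 - 99*K(-1, 1) = 18 - (-594)/(1 + 6*(-1)) = 18 - (-594)/(1 - 6) = 18 - (-594)/(-5) = 18 - (-594)*(-1)/5 = 18 - 99*6/5 = 18 - 594/5 = -504/5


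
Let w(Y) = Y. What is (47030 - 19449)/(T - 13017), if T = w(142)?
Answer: -27581/12875 ≈ -2.1422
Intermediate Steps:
T = 142
(47030 - 19449)/(T - 13017) = (47030 - 19449)/(142 - 13017) = 27581/(-12875) = 27581*(-1/12875) = -27581/12875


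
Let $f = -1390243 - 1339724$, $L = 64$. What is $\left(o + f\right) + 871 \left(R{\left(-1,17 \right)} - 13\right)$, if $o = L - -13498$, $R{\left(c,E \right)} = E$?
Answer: $-2712921$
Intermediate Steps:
$f = -2729967$ ($f = -1390243 - 1339724 = -2729967$)
$o = 13562$ ($o = 64 - -13498 = 64 + 13498 = 13562$)
$\left(o + f\right) + 871 \left(R{\left(-1,17 \right)} - 13\right) = \left(13562 - 2729967\right) + 871 \left(17 - 13\right) = -2716405 + 871 \cdot 4 = -2716405 + 3484 = -2712921$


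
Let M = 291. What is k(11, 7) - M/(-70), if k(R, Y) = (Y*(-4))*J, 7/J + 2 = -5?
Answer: 2251/70 ≈ 32.157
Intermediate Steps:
J = -1 (J = 7/(-2 - 5) = 7/(-7) = 7*(-1/7) = -1)
k(R, Y) = 4*Y (k(R, Y) = (Y*(-4))*(-1) = -4*Y*(-1) = 4*Y)
k(11, 7) - M/(-70) = 4*7 - 291/(-70) = 28 - 291*(-1)/70 = 28 - 1*(-291/70) = 28 + 291/70 = 2251/70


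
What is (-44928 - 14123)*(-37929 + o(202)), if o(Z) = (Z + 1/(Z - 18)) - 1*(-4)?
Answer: 409874821581/184 ≈ 2.2276e+9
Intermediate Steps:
o(Z) = 4 + Z + 1/(-18 + Z) (o(Z) = (Z + 1/(-18 + Z)) + 4 = 4 + Z + 1/(-18 + Z))
(-44928 - 14123)*(-37929 + o(202)) = (-44928 - 14123)*(-37929 + (-71 + 202² - 14*202)/(-18 + 202)) = -59051*(-37929 + (-71 + 40804 - 2828)/184) = -59051*(-37929 + (1/184)*37905) = -59051*(-37929 + 37905/184) = -59051*(-6941031/184) = 409874821581/184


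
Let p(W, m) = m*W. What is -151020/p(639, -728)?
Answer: 4195/12922 ≈ 0.32464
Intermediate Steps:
p(W, m) = W*m
-151020/p(639, -728) = -151020/(639*(-728)) = -151020/(-465192) = -151020*(-1/465192) = 4195/12922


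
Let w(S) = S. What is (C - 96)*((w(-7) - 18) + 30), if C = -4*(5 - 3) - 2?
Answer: -530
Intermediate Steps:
C = -10 (C = -4*2 - 2 = -8 - 2 = -10)
(C - 96)*((w(-7) - 18) + 30) = (-10 - 96)*((-7 - 18) + 30) = -106*(-25 + 30) = -106*5 = -530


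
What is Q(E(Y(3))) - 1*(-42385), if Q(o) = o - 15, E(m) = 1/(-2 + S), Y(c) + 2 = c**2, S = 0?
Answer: 84739/2 ≈ 42370.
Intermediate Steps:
Y(c) = -2 + c**2
E(m) = -1/2 (E(m) = 1/(-2 + 0) = 1/(-2) = -1/2)
Q(o) = -15 + o
Q(E(Y(3))) - 1*(-42385) = (-15 - 1/2) - 1*(-42385) = -31/2 + 42385 = 84739/2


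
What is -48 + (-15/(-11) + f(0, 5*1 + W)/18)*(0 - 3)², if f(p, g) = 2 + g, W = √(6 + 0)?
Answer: -709/22 + √6/2 ≈ -31.003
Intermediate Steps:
W = √6 ≈ 2.4495
-48 + (-15/(-11) + f(0, 5*1 + W)/18)*(0 - 3)² = -48 + (-15/(-11) + (2 + (5*1 + √6))/18)*(0 - 3)² = -48 + (-15*(-1/11) + (2 + (5 + √6))*(1/18))*(-3)² = -48 + (15/11 + (7 + √6)*(1/18))*9 = -48 + (15/11 + (7/18 + √6/18))*9 = -48 + (347/198 + √6/18)*9 = -48 + (347/22 + √6/2) = -709/22 + √6/2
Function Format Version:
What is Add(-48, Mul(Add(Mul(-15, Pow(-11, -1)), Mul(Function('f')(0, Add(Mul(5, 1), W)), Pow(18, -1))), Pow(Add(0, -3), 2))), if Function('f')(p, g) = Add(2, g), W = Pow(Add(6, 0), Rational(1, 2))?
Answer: Add(Rational(-709, 22), Mul(Rational(1, 2), Pow(6, Rational(1, 2)))) ≈ -31.003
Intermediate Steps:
W = Pow(6, Rational(1, 2)) ≈ 2.4495
Add(-48, Mul(Add(Mul(-15, Pow(-11, -1)), Mul(Function('f')(0, Add(Mul(5, 1), W)), Pow(18, -1))), Pow(Add(0, -3), 2))) = Add(-48, Mul(Add(Mul(-15, Pow(-11, -1)), Mul(Add(2, Add(Mul(5, 1), Pow(6, Rational(1, 2)))), Pow(18, -1))), Pow(Add(0, -3), 2))) = Add(-48, Mul(Add(Mul(-15, Rational(-1, 11)), Mul(Add(2, Add(5, Pow(6, Rational(1, 2)))), Rational(1, 18))), Pow(-3, 2))) = Add(-48, Mul(Add(Rational(15, 11), Mul(Add(7, Pow(6, Rational(1, 2))), Rational(1, 18))), 9)) = Add(-48, Mul(Add(Rational(15, 11), Add(Rational(7, 18), Mul(Rational(1, 18), Pow(6, Rational(1, 2))))), 9)) = Add(-48, Mul(Add(Rational(347, 198), Mul(Rational(1, 18), Pow(6, Rational(1, 2)))), 9)) = Add(-48, Add(Rational(347, 22), Mul(Rational(1, 2), Pow(6, Rational(1, 2))))) = Add(Rational(-709, 22), Mul(Rational(1, 2), Pow(6, Rational(1, 2))))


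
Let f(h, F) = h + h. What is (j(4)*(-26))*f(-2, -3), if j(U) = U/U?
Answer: 104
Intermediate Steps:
f(h, F) = 2*h
j(U) = 1
(j(4)*(-26))*f(-2, -3) = (1*(-26))*(2*(-2)) = -26*(-4) = 104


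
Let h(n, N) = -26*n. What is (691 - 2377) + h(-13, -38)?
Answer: -1348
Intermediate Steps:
(691 - 2377) + h(-13, -38) = (691 - 2377) - 26*(-13) = -1686 + 338 = -1348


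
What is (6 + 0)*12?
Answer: 72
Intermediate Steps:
(6 + 0)*12 = 6*12 = 72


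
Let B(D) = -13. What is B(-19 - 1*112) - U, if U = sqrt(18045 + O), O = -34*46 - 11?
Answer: -13 - 3*sqrt(1830) ≈ -141.34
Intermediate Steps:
O = -1575 (O = -1564 - 11 = -1575)
U = 3*sqrt(1830) (U = sqrt(18045 - 1575) = sqrt(16470) = 3*sqrt(1830) ≈ 128.34)
B(-19 - 1*112) - U = -13 - 3*sqrt(1830)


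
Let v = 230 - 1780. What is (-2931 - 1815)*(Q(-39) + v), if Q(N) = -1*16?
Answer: 7432236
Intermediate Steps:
Q(N) = -16
v = -1550
(-2931 - 1815)*(Q(-39) + v) = (-2931 - 1815)*(-16 - 1550) = -4746*(-1566) = 7432236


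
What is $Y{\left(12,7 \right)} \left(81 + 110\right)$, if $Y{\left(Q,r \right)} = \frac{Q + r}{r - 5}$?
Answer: $\frac{3629}{2} \approx 1814.5$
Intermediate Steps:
$Y{\left(Q,r \right)} = \frac{Q + r}{-5 + r}$
$Y{\left(12,7 \right)} \left(81 + 110\right) = \frac{12 + 7}{-5 + 7} \left(81 + 110\right) = \frac{1}{2} \cdot 19 \cdot 191 = \frac{19}{2} \cdot 191 = \frac{3629}{2}$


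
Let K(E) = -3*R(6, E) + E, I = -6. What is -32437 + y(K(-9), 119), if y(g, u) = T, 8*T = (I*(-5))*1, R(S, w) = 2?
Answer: -129733/4 ≈ -32433.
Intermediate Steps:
K(E) = -6 + E (K(E) = -3*2 + E = -6 + E)
T = 15/4 (T = (-6*(-5)*1)/8 = (30*1)/8 = (1/8)*30 = 15/4 ≈ 3.7500)
y(g, u) = 15/4
-32437 + y(K(-9), 119) = -32437 + 15/4 = -129733/4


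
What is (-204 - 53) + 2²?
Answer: -253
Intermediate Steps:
(-204 - 53) + 2² = -257 + 4 = -253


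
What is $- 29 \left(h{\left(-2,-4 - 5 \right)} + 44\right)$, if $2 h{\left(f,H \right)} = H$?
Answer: $- \frac{2291}{2} \approx -1145.5$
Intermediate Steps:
$h{\left(f,H \right)} = \frac{H}{2}$
$- 29 \left(h{\left(-2,-4 - 5 \right)} + 44\right) = - 29 \left(\frac{-4 - 5}{2} + 44\right) = - 29 \left(\frac{1}{2} \left(-9\right) + 44\right) = - 29 \left(- \frac{9}{2} + 44\right) = \left(-29\right) \frac{79}{2} = - \frac{2291}{2}$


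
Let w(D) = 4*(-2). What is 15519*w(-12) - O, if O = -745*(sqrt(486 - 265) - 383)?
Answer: -409487 + 745*sqrt(221) ≈ -3.9841e+5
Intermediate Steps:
w(D) = -8
O = 285335 - 745*sqrt(221) (O = -745*(sqrt(221) - 383) = -745*(-383 + sqrt(221)) = 285335 - 745*sqrt(221) ≈ 2.7426e+5)
15519*w(-12) - O = 15519*(-8) - (285335 - 745*sqrt(221)) = -124152 + (-285335 + 745*sqrt(221)) = -409487 + 745*sqrt(221)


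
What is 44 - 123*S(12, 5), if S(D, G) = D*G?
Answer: -7336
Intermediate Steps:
44 - 123*S(12, 5) = 44 - 1476*5 = 44 - 123*60 = 44 - 7380 = -7336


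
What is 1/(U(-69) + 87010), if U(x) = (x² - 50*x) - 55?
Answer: 1/95166 ≈ 1.0508e-5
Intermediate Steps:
U(x) = -55 + x² - 50*x
1/(U(-69) + 87010) = 1/((-55 + (-69)² - 50*(-69)) + 87010) = 1/((-55 + 4761 + 3450) + 87010) = 1/(8156 + 87010) = 1/95166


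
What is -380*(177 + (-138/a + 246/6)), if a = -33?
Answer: -928720/11 ≈ -84429.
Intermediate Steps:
-380*(177 + (-138/a + 246/6)) = -380*(177 + (-138/(-33) + 246/6)) = -380*(177 + (-138*(-1/33) + 246*(1/6))) = -380*(177 + (46/11 + 41)) = -380*(177 + 497/11) = -380*2444/11 = -928720/11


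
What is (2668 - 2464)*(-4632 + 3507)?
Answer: -229500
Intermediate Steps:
(2668 - 2464)*(-4632 + 3507) = 204*(-1125) = -229500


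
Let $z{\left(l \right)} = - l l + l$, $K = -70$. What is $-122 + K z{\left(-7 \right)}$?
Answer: $3798$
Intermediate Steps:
$z{\left(l \right)} = l - l^{2}$ ($z{\left(l \right)} = - l^{2} + l = l - l^{2}$)
$-122 + K z{\left(-7 \right)} = -122 - 70 \left(- 7 \left(1 - -7\right)\right) = -122 - 70 \left(- 7 \left(1 + 7\right)\right) = -122 - 70 \left(\left(-7\right) 8\right) = -122 - -3920 = -122 + 3920 = 3798$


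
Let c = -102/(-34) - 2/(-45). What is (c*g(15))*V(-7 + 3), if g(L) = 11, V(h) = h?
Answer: -6028/45 ≈ -133.96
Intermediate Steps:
c = 137/45 (c = -102*(-1/34) - 2*(-1/45) = 3 + 2/45 = 137/45 ≈ 3.0444)
(c*g(15))*V(-7 + 3) = ((137/45)*11)*(-7 + 3) = (1507/45)*(-4) = -6028/45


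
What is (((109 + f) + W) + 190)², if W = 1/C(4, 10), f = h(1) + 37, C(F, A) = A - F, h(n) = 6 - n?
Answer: 4190209/36 ≈ 1.1639e+5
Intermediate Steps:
f = 42 (f = (6 - 1*1) + 37 = (6 - 1) + 37 = 5 + 37 = 42)
W = ⅙ (W = 1/(10 - 1*4) = 1/(10 - 4) = 1/6 = ⅙ ≈ 0.16667)
(((109 + f) + W) + 190)² = (((109 + 42) + ⅙) + 190)² = ((151 + ⅙) + 190)² = (907/6 + 190)² = (2047/6)² = 4190209/36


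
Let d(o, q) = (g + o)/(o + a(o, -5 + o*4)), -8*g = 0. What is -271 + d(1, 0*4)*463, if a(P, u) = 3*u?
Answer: -1005/2 ≈ -502.50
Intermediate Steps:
g = 0 (g = -1/8*0 = 0)
d(o, q) = o/(-15 + 13*o) (d(o, q) = (0 + o)/(o + 3*(-5 + o*4)) = o/(o + 3*(-5 + 4*o)) = o/(o + (-15 + 12*o)) = o/(-15 + 13*o))
-271 + d(1, 0*4)*463 = -271 + (1/(-15 + 13*1))*463 = -271 + (1/(-15 + 13))*463 = -271 + (1/(-2))*463 = -271 + (1*(-1/2))*463 = -271 - 1/2*463 = -271 - 463/2 = -1005/2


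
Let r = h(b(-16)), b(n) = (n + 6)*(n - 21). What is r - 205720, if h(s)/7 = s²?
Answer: 752580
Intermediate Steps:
b(n) = (-21 + n)*(6 + n) (b(n) = (6 + n)*(-21 + n) = (-21 + n)*(6 + n))
h(s) = 7*s²
r = 958300 (r = 7*(-126 + (-16)² - 15*(-16))² = 7*(-126 + 256 + 240)² = 7*370² = 7*136900 = 958300)
r - 205720 = 958300 - 205720 = 752580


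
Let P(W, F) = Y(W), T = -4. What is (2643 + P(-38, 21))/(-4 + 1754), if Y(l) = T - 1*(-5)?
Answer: 1322/875 ≈ 1.5109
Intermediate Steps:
Y(l) = 1 (Y(l) = -4 - 1*(-5) = -4 + 5 = 1)
P(W, F) = 1
(2643 + P(-38, 21))/(-4 + 1754) = (2643 + 1)/(-4 + 1754) = 2644/1750 = 2644*(1/1750) = 1322/875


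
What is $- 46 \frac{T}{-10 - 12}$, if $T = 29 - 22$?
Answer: $\frac{161}{11} \approx 14.636$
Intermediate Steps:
$T = 7$
$- 46 \frac{T}{-10 - 12} = - 46 \frac{7}{-10 - 12} = - 46 \frac{7}{-22} = - 46 \cdot 7 \left(- \frac{1}{22}\right) = \left(-46\right) \left(- \frac{7}{22}\right) = \frac{161}{11}$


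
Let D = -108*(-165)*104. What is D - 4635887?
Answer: -2782607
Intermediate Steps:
D = 1853280 (D = 17820*104 = 1853280)
D - 4635887 = 1853280 - 4635887 = -2782607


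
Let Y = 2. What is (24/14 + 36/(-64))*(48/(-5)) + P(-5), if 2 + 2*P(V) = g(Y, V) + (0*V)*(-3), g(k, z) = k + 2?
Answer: -352/35 ≈ -10.057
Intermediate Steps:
g(k, z) = 2 + k
P(V) = 1 (P(V) = -1 + ((2 + 2) + (0*V)*(-3))/2 = -1 + (4 + 0*(-3))/2 = -1 + (4 + 0)/2 = -1 + (1/2)*4 = -1 + 2 = 1)
(24/14 + 36/(-64))*(48/(-5)) + P(-5) = (24/14 + 36/(-64))*(48/(-5)) + 1 = (24*(1/14) + 36*(-1/64))*(48*(-1/5)) + 1 = (12/7 - 9/16)*(-48/5) + 1 = (129/112)*(-48/5) + 1 = -387/35 + 1 = -352/35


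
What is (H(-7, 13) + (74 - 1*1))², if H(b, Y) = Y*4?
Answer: 15625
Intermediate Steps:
H(b, Y) = 4*Y
(H(-7, 13) + (74 - 1*1))² = (4*13 + (74 - 1*1))² = (52 + (74 - 1))² = (52 + 73)² = 125² = 15625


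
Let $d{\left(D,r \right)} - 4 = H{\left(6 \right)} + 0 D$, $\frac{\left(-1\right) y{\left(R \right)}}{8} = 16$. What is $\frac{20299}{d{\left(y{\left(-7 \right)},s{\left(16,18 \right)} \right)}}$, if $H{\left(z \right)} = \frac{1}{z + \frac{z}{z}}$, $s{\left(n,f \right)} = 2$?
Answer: $\frac{142093}{29} \approx 4899.8$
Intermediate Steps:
$y{\left(R \right)} = -128$ ($y{\left(R \right)} = \left(-8\right) 16 = -128$)
$H{\left(z \right)} = \frac{1}{1 + z}$ ($H{\left(z \right)} = \frac{1}{z + 1} = \frac{1}{1 + z}$)
$d{\left(D,r \right)} = \frac{29}{7}$ ($d{\left(D,r \right)} = 4 + \left(\frac{1}{1 + 6} + 0 D\right) = 4 + \left(\frac{1}{7} + 0\right) = 4 + \frac{1}{7} = \frac{29}{7}$)
$\frac{20299}{d{\left(y{\left(-7 \right)},s{\left(16,18 \right)} \right)}} = \frac{20299}{\frac{29}{7}} = 20299 \cdot \frac{7}{29} = \frac{142093}{29}$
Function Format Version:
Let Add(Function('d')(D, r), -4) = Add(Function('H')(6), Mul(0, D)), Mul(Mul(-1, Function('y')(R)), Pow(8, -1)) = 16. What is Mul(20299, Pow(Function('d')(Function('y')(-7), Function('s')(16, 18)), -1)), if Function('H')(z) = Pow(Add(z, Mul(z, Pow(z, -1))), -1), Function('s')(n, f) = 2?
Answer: Rational(142093, 29) ≈ 4899.8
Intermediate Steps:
Function('y')(R) = -128 (Function('y')(R) = Mul(-8, 16) = -128)
Function('H')(z) = Pow(Add(1, z), -1) (Function('H')(z) = Pow(Add(z, 1), -1) = Pow(Add(1, z), -1))
Function('d')(D, r) = Rational(29, 7) (Function('d')(D, r) = Add(4, Add(Pow(Add(1, 6), -1), Mul(0, D))) = Add(4, Add(Pow(7, -1), 0)) = Add(4, Add(Rational(1, 7), 0)) = Add(4, Rational(1, 7)) = Rational(29, 7))
Mul(20299, Pow(Function('d')(Function('y')(-7), Function('s')(16, 18)), -1)) = Mul(20299, Pow(Rational(29, 7), -1)) = Mul(20299, Rational(7, 29)) = Rational(142093, 29)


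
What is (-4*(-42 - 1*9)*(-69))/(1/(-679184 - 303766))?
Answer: 13836004200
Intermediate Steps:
(-4*(-42 - 1*9)*(-69))/(1/(-679184 - 303766)) = (-4*(-42 - 9)*(-69))/(1/(-982950)) = (-4*(-51)*(-69))/(-1/982950) = (204*(-69))*(-982950) = -14076*(-982950) = 13836004200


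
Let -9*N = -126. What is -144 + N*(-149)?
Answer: -2230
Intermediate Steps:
N = 14 (N = -1/9*(-126) = 14)
-144 + N*(-149) = -144 + 14*(-149) = -144 - 2086 = -2230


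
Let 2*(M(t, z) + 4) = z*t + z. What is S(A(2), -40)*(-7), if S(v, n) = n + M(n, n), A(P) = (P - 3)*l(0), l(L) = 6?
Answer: -5152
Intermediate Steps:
M(t, z) = -4 + z/2 + t*z/2 (M(t, z) = -4 + (z*t + z)/2 = -4 + (t*z + z)/2 = -4 + (z + t*z)/2 = -4 + (z/2 + t*z/2) = -4 + z/2 + t*z/2)
A(P) = -18 + 6*P (A(P) = (P - 3)*6 = (-3 + P)*6 = -18 + 6*P)
S(v, n) = -4 + n²/2 + 3*n/2 (S(v, n) = n + (-4 + n/2 + n*n/2) = n + (-4 + n/2 + n²/2) = -4 + n²/2 + 3*n/2)
S(A(2), -40)*(-7) = (-4 + (½)*(-40)² + (3/2)*(-40))*(-7) = (-4 + (½)*1600 - 60)*(-7) = (-4 + 800 - 60)*(-7) = 736*(-7) = -5152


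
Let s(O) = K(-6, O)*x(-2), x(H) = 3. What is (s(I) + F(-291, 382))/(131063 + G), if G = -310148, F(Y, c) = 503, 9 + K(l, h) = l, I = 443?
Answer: -458/179085 ≈ -0.0025574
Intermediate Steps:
K(l, h) = -9 + l
s(O) = -45 (s(O) = (-9 - 6)*3 = -15*3 = -45)
(s(I) + F(-291, 382))/(131063 + G) = (-45 + 503)/(131063 - 310148) = 458/(-179085) = 458*(-1/179085) = -458/179085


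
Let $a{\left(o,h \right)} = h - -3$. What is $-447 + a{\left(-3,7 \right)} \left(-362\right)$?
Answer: $-4067$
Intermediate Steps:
$a{\left(o,h \right)} = 3 + h$ ($a{\left(o,h \right)} = h + 3 = 3 + h$)
$-447 + a{\left(-3,7 \right)} \left(-362\right) = -447 + \left(3 + 7\right) \left(-362\right) = -447 + 10 \left(-362\right) = -447 - 3620 = -4067$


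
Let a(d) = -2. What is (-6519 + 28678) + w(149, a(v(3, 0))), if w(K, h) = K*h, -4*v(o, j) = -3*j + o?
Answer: 21861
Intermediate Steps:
v(o, j) = -o/4 + 3*j/4 (v(o, j) = -(-3*j + o)/4 = -(o - 3*j)/4 = -o/4 + 3*j/4)
(-6519 + 28678) + w(149, a(v(3, 0))) = (-6519 + 28678) + 149*(-2) = 22159 - 298 = 21861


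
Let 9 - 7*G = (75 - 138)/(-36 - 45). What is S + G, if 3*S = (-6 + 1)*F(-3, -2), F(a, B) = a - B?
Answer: 179/63 ≈ 2.8413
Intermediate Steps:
G = 74/63 (G = 9/7 - (75 - 138)/(7*(-36 - 45)) = 9/7 - (-9)/(-81) = 9/7 - (-9)*(-1)/81 = 9/7 - 1/7*7/9 = 9/7 - 1/9 = 74/63 ≈ 1.1746)
S = 5/3 (S = ((-6 + 1)*(-3 - 1*(-2)))/3 = (-5*(-3 + 2))/3 = (-5*(-1))/3 = (1/3)*5 = 5/3 ≈ 1.6667)
S + G = 5/3 + 74/63 = 179/63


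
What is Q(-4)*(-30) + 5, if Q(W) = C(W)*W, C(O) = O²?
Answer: 1925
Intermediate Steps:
Q(W) = W³ (Q(W) = W²*W = W³)
Q(-4)*(-30) + 5 = (-4)³*(-30) + 5 = -64*(-30) + 5 = 1920 + 5 = 1925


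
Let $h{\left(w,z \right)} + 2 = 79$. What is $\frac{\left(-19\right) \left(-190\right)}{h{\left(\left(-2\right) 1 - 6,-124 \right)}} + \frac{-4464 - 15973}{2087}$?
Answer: $\frac{5960421}{160699} \approx 37.091$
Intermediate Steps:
$h{\left(w,z \right)} = 77$ ($h{\left(w,z \right)} = -2 + 79 = 77$)
$\frac{\left(-19\right) \left(-190\right)}{h{\left(\left(-2\right) 1 - 6,-124 \right)}} + \frac{-4464 - 15973}{2087} = \frac{\left(-19\right) \left(-190\right)}{77} + \frac{-4464 - 15973}{2087} = 3610 \cdot \frac{1}{77} - \frac{20437}{2087} = \frac{3610}{77} - \frac{20437}{2087} = \frac{5960421}{160699}$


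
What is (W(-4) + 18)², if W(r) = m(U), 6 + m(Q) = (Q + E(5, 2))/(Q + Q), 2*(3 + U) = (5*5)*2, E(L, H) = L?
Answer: 308025/1936 ≈ 159.10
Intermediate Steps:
U = 22 (U = -3 + ((5*5)*2)/2 = -3 + (25*2)/2 = -3 + (½)*50 = -3 + 25 = 22)
m(Q) = -6 + (5 + Q)/(2*Q) (m(Q) = -6 + (Q + 5)/(Q + Q) = -6 + (5 + Q)/((2*Q)) = -6 + (5 + Q)*(1/(2*Q)) = -6 + (5 + Q)/(2*Q))
W(r) = -237/44 (W(r) = (½)*(5 - 11*22)/22 = (½)*(1/22)*(5 - 242) = (½)*(1/22)*(-237) = -237/44)
(W(-4) + 18)² = (-237/44 + 18)² = (555/44)² = 308025/1936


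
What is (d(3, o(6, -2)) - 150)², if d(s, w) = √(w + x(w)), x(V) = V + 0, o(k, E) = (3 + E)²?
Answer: (150 - √2)² ≈ 22078.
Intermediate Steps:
x(V) = V
d(s, w) = √2*√w (d(s, w) = √(w + w) = √(2*w) = √2*√w)
(d(3, o(6, -2)) - 150)² = (√2*√((3 - 2)²) - 150)² = (√2*√(1²) - 150)² = (√2*√1 - 150)² = (√2*1 - 150)² = (√2 - 150)² = (-150 + √2)²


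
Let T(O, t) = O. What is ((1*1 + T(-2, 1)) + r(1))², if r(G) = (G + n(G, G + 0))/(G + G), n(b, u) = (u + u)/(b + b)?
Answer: 0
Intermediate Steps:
n(b, u) = u/b (n(b, u) = (2*u)/((2*b)) = (2*u)*(1/(2*b)) = u/b)
r(G) = (1 + G)/(2*G) (r(G) = (G + (G + 0)/G)/(G + G) = (G + G/G)/((2*G)) = (G + 1)*(1/(2*G)) = (1 + G)*(1/(2*G)) = (1 + G)/(2*G))
((1*1 + T(-2, 1)) + r(1))² = ((1*1 - 2) + (½)*(1 + 1)/1)² = ((1 - 2) + (½)*1*2)² = (-1 + 1)² = 0² = 0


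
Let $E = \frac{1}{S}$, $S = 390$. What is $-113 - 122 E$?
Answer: $- \frac{22096}{195} \approx -113.31$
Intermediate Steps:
$E = \frac{1}{390} \approx 0.0025641$
$-113 - 122 E = -113 - \frac{61}{195} = - \frac{22096}{195}$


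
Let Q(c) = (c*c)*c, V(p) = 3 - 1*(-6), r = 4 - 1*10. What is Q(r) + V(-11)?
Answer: -207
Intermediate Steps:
r = -6 (r = 4 - 10 = -6)
V(p) = 9 (V(p) = 3 + 6 = 9)
Q(c) = c**3 (Q(c) = c**2*c = c**3)
Q(r) + V(-11) = (-6)**3 + 9 = -216 + 9 = -207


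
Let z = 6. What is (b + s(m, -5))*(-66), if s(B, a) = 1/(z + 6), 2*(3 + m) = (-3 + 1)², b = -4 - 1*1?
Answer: 649/2 ≈ 324.50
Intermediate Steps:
b = -5 (b = -4 - 1 = -5)
m = -1 (m = -3 + (-3 + 1)²/2 = -3 + (½)*(-2)² = -3 + (½)*4 = -3 + 2 = -1)
s(B, a) = 1/12 (s(B, a) = 1/(6 + 6) = 1/12)
(b + s(m, -5))*(-66) = (-5 + 1/12)*(-66) = -59/12*(-66) = 649/2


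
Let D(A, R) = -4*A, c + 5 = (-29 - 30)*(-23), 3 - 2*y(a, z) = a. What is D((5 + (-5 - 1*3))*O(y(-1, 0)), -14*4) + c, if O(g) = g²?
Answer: 1400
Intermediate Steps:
y(a, z) = 3/2 - a/2
c = 1352 (c = -5 + (-29 - 30)*(-23) = -5 - 59*(-23) = -5 + 1357 = 1352)
D((5 + (-5 - 1*3))*O(y(-1, 0)), -14*4) + c = -4*(5 + (-5 - 1*3))*(3/2 - ½*(-1))² + 1352 = -4*(5 + (-5 - 3))*(3/2 + ½)² + 1352 = -4*(5 - 8)*2² + 1352 = -(-12)*4 + 1352 = -4*(-12) + 1352 = 48 + 1352 = 1400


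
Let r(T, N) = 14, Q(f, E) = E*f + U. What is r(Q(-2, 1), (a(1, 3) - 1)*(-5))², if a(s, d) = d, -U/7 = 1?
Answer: 196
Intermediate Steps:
U = -7 (U = -7*1 = -7)
Q(f, E) = -7 + E*f (Q(f, E) = E*f - 7 = -7 + E*f)
r(Q(-2, 1), (a(1, 3) - 1)*(-5))² = 14² = 196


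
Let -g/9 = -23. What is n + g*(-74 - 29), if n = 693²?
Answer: 458928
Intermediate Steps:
g = 207 (g = -9*(-23) = 207)
n = 480249
n + g*(-74 - 29) = 480249 + 207*(-74 - 29) = 480249 + 207*(-103) = 480249 - 21321 = 458928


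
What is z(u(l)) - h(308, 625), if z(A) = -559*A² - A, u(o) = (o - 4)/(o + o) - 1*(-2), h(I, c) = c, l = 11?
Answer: -1757581/484 ≈ -3631.4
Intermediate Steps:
u(o) = 2 + (-4 + o)/(2*o) (u(o) = (-4 + o)/((2*o)) + 2 = (-4 + o)*(1/(2*o)) + 2 = (-4 + o)/(2*o) + 2 = 2 + (-4 + o)/(2*o))
z(A) = -A - 559*A²
z(u(l)) - h(308, 625) = -(5/2 - 2/11)*(1 + 559*(5/2 - 2/11)) - 1*625 = -(5/2 - 2*1/11)*(1 + 559*(5/2 - 2*1/11)) - 625 = -(5/2 - 2/11)*(1 + 559*(5/2 - 2/11)) - 625 = -1*51/22*(1 + 559*(51/22)) - 625 = -1*51/22*(1 + 28509/22) - 625 = -1*51/22*28531/22 - 625 = -1455081/484 - 625 = -1757581/484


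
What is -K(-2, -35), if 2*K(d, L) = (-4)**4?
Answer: -128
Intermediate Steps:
K(d, L) = 128 (K(d, L) = (1/2)*(-4)**4 = (1/2)*256 = 128)
-K(-2, -35) = -1*128 = -128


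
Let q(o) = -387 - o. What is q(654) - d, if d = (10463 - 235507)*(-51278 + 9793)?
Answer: -9335951381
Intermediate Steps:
d = 9335950340 (d = -225044*(-41485) = 9335950340)
q(654) - d = (-387 - 1*654) - 1*9335950340 = (-387 - 654) - 9335950340 = -1041 - 9335950340 = -9335951381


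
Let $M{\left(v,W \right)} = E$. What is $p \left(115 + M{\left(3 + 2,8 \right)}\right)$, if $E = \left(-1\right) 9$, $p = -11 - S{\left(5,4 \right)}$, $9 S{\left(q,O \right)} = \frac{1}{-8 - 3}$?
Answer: $- \frac{115328}{99} \approx -1164.9$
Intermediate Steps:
$S{\left(q,O \right)} = - \frac{1}{99}$ ($S{\left(q,O \right)} = \frac{1}{9 \left(-8 - 3\right)} = \frac{1}{9 \left(-11\right)} = \frac{1}{9} \left(- \frac{1}{11}\right) = - \frac{1}{99}$)
$p = - \frac{1088}{99}$ ($p = -11 - - \frac{1}{99} = -11 + \frac{1}{99} = - \frac{1088}{99} \approx -10.99$)
$E = -9$
$M{\left(v,W \right)} = -9$
$p \left(115 + M{\left(3 + 2,8 \right)}\right) = - \frac{1088 \left(115 - 9\right)}{99} = \left(- \frac{1088}{99}\right) 106 = - \frac{115328}{99}$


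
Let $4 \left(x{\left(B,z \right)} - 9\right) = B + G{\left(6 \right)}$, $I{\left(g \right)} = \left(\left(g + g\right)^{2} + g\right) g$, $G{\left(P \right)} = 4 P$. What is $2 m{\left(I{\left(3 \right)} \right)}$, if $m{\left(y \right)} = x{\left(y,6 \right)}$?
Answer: $\frac{177}{2} \approx 88.5$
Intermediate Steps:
$I{\left(g \right)} = g \left(g + 4 g^{2}\right)$ ($I{\left(g \right)} = \left(\left(2 g\right)^{2} + g\right) g = \left(4 g^{2} + g\right) g = \left(g + 4 g^{2}\right) g = g \left(g + 4 g^{2}\right)$)
$x{\left(B,z \right)} = 15 + \frac{B}{4}$ ($x{\left(B,z \right)} = 9 + \frac{B + 4 \cdot 6}{4} = 9 + \frac{B + 24}{4} = 9 + \frac{24 + B}{4} = 9 + \left(6 + \frac{B}{4}\right) = 15 + \frac{B}{4}$)
$m{\left(y \right)} = 15 + \frac{y}{4}$
$2 m{\left(I{\left(3 \right)} \right)} = 2 \left(15 + \frac{3^{2} \left(1 + 4 \cdot 3\right)}{4}\right) = 2 \left(15 + \frac{9 \left(1 + 12\right)}{4}\right) = 2 \left(15 + \frac{9 \cdot 13}{4}\right) = 2 \left(15 + \frac{1}{4} \cdot 117\right) = 2 \left(15 + \frac{117}{4}\right) = 2 \cdot \frac{177}{4} = \frac{177}{2}$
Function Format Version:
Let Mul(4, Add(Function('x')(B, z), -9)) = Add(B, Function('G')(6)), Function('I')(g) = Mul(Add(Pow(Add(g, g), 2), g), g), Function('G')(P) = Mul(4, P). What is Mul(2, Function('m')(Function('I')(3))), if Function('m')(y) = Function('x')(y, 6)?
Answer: Rational(177, 2) ≈ 88.500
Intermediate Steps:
Function('I')(g) = Mul(g, Add(g, Mul(4, Pow(g, 2)))) (Function('I')(g) = Mul(Add(Pow(Mul(2, g), 2), g), g) = Mul(Add(Mul(4, Pow(g, 2)), g), g) = Mul(Add(g, Mul(4, Pow(g, 2))), g) = Mul(g, Add(g, Mul(4, Pow(g, 2)))))
Function('x')(B, z) = Add(15, Mul(Rational(1, 4), B)) (Function('x')(B, z) = Add(9, Mul(Rational(1, 4), Add(B, Mul(4, 6)))) = Add(9, Mul(Rational(1, 4), Add(B, 24))) = Add(9, Mul(Rational(1, 4), Add(24, B))) = Add(9, Add(6, Mul(Rational(1, 4), B))) = Add(15, Mul(Rational(1, 4), B)))
Function('m')(y) = Add(15, Mul(Rational(1, 4), y))
Mul(2, Function('m')(Function('I')(3))) = Mul(2, Add(15, Mul(Rational(1, 4), Mul(Pow(3, 2), Add(1, Mul(4, 3)))))) = Mul(2, Add(15, Mul(Rational(1, 4), Mul(9, Add(1, 12))))) = Mul(2, Add(15, Mul(Rational(1, 4), Mul(9, 13)))) = Mul(2, Add(15, Mul(Rational(1, 4), 117))) = Mul(2, Add(15, Rational(117, 4))) = Mul(2, Rational(177, 4)) = Rational(177, 2)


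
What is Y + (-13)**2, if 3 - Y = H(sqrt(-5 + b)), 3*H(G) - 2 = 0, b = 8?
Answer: 514/3 ≈ 171.33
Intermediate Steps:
H(G) = 2/3 (H(G) = 2/3 + (1/3)*0 = 2/3 + 0 = 2/3)
Y = 7/3 (Y = 3 - 1*2/3 = 3 - 2/3 = 7/3 ≈ 2.3333)
Y + (-13)**2 = 7/3 + (-13)**2 = 7/3 + 169 = 514/3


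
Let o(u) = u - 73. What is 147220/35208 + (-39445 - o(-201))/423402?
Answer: 1269877289/310565367 ≈ 4.0889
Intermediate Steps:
o(u) = -73 + u
147220/35208 + (-39445 - o(-201))/423402 = 147220/35208 + (-39445 - (-73 - 201))/423402 = 147220*(1/35208) + (-39445 - 1*(-274))*(1/423402) = 36805/8802 + (-39445 + 274)*(1/423402) = 36805/8802 - 39171*1/423402 = 36805/8802 - 13057/141134 = 1269877289/310565367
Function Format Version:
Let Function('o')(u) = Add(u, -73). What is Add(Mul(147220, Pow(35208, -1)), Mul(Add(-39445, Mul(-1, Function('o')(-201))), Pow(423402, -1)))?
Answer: Rational(1269877289, 310565367) ≈ 4.0889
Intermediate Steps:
Function('o')(u) = Add(-73, u)
Add(Mul(147220, Pow(35208, -1)), Mul(Add(-39445, Mul(-1, Function('o')(-201))), Pow(423402, -1))) = Add(Mul(147220, Pow(35208, -1)), Mul(Add(-39445, Mul(-1, Add(-73, -201))), Pow(423402, -1))) = Add(Mul(147220, Rational(1, 35208)), Mul(Add(-39445, Mul(-1, -274)), Rational(1, 423402))) = Add(Rational(36805, 8802), Mul(Add(-39445, 274), Rational(1, 423402))) = Add(Rational(36805, 8802), Mul(-39171, Rational(1, 423402))) = Add(Rational(36805, 8802), Rational(-13057, 141134)) = Rational(1269877289, 310565367)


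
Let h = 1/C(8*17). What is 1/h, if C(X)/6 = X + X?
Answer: 1632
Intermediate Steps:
C(X) = 12*X (C(X) = 6*(X + X) = 6*(2*X) = 12*X)
h = 1/1632 (h = 1/(12*(8*17)) = 1/(12*136) = 1/1632 ≈ 0.00061275)
1/h = 1/(1/1632) = 1632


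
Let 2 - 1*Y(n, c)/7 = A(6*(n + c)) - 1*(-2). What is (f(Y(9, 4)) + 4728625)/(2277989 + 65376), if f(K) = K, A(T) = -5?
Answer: 945732/468673 ≈ 2.0179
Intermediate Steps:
Y(n, c) = 35 (Y(n, c) = 14 - 7*(-5 - 1*(-2)) = 14 - 7*(-5 + 2) = 14 - 7*(-3) = 14 + 21 = 35)
(f(Y(9, 4)) + 4728625)/(2277989 + 65376) = (35 + 4728625)/(2277989 + 65376) = 4728660/2343365 = 4728660*(1/2343365) = 945732/468673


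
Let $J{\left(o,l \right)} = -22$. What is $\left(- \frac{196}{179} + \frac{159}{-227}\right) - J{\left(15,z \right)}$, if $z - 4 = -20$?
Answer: $\frac{820973}{40633} \approx 20.205$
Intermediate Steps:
$z = -16$ ($z = 4 - 20 = -16$)
$\left(- \frac{196}{179} + \frac{159}{-227}\right) - J{\left(15,z \right)} = \left(- \frac{196}{179} + \frac{159}{-227}\right) - -22 = \left(\left(-196\right) \frac{1}{179} + 159 \left(- \frac{1}{227}\right)\right) + 22 = \left(- \frac{196}{179} - \frac{159}{227}\right) + 22 = - \frac{72953}{40633} + 22 = \frac{820973}{40633}$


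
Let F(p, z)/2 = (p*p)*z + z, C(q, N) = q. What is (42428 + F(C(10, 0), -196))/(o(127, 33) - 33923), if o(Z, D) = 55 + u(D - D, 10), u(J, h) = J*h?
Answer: -709/8467 ≈ -0.083737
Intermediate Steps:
F(p, z) = 2*z + 2*z*p**2 (F(p, z) = 2*((p*p)*z + z) = 2*(p**2*z + z) = 2*(z*p**2 + z) = 2*(z + z*p**2) = 2*z + 2*z*p**2)
o(Z, D) = 55 (o(Z, D) = 55 + (D - D)*10 = 55 + 0*10 = 55 + 0 = 55)
(42428 + F(C(10, 0), -196))/(o(127, 33) - 33923) = (42428 + 2*(-196)*(1 + 10**2))/(55 - 33923) = (42428 + 2*(-196)*(1 + 100))/(-33868) = (42428 + 2*(-196)*101)*(-1/33868) = (42428 - 39592)*(-1/33868) = 2836*(-1/33868) = -709/8467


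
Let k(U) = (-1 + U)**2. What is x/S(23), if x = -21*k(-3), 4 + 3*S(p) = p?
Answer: -1008/19 ≈ -53.053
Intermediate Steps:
S(p) = -4/3 + p/3
x = -336 (x = -21*(-1 - 3)**2 = -21*(-4)**2 = -21*16 = -336)
x/S(23) = -336/(-4/3 + (1/3)*23) = -336/(-4/3 + 23/3) = -336/19/3 = -336*3/19 = -1008/19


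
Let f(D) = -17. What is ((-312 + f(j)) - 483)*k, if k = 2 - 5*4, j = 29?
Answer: 14616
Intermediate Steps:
k = -18 (k = 2 - 20 = -18)
((-312 + f(j)) - 483)*k = ((-312 - 17) - 483)*(-18) = (-329 - 483)*(-18) = -812*(-18) = 14616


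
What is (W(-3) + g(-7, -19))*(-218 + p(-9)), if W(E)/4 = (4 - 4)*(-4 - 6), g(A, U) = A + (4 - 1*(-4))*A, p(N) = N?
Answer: 14301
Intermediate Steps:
g(A, U) = 9*A (g(A, U) = A + (4 + 4)*A = A + 8*A = 9*A)
W(E) = 0 (W(E) = 4*((4 - 4)*(-4 - 6)) = 4*(0*(-10)) = 4*0 = 0)
(W(-3) + g(-7, -19))*(-218 + p(-9)) = (0 + 9*(-7))*(-218 - 9) = (0 - 63)*(-227) = -63*(-227) = 14301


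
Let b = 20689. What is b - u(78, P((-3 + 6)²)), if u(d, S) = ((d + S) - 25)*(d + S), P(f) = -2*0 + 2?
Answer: 16289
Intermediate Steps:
P(f) = 2 (P(f) = 0 + 2 = 2)
u(d, S) = (S + d)*(-25 + S + d) (u(d, S) = ((S + d) - 25)*(S + d) = (-25 + S + d)*(S + d) = (S + d)*(-25 + S + d))
b - u(78, P((-3 + 6)²)) = 20689 - (2² + 78² - 25*2 - 25*78 + 2*2*78) = 20689 - (4 + 6084 - 50 - 1950 + 312) = 20689 - 1*4400 = 20689 - 4400 = 16289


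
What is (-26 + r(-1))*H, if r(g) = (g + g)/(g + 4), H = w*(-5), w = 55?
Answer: 22000/3 ≈ 7333.3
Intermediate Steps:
H = -275 (H = 55*(-5) = -275)
r(g) = 2*g/(4 + g) (r(g) = (2*g)/(4 + g) = 2*g/(4 + g))
(-26 + r(-1))*H = (-26 + 2*(-1)/(4 - 1))*(-275) = (-26 + 2*(-1)/3)*(-275) = (-26 + 2*(-1)*(1/3))*(-275) = (-26 - 2/3)*(-275) = -80/3*(-275) = 22000/3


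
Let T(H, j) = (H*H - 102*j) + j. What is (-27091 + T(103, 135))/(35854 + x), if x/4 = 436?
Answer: -30117/37598 ≈ -0.80103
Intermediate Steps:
x = 1744 (x = 4*436 = 1744)
T(H, j) = H**2 - 101*j (T(H, j) = (H**2 - 102*j) + j = H**2 - 101*j)
(-27091 + T(103, 135))/(35854 + x) = (-27091 + (103**2 - 101*135))/(35854 + 1744) = (-27091 + (10609 - 13635))/37598 = (-27091 - 3026)*(1/37598) = -30117*1/37598 = -30117/37598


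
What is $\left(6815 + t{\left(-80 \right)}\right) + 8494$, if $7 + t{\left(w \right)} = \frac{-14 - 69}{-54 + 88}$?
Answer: $\frac{520185}{34} \approx 15300.0$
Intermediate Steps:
$t{\left(w \right)} = - \frac{321}{34}$ ($t{\left(w \right)} = -7 + \frac{-14 - 69}{-54 + 88} = -7 - \frac{83}{34} = - \frac{321}{34}$)
$\left(6815 + t{\left(-80 \right)}\right) + 8494 = \left(6815 - \frac{321}{34}\right) + 8494 = \frac{231389}{34} + 8494 = \frac{520185}{34}$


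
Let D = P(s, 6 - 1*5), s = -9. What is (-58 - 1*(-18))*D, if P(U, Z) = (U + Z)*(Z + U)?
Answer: -2560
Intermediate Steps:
P(U, Z) = (U + Z)² (P(U, Z) = (U + Z)*(U + Z) = (U + Z)²)
D = 64 (D = (-9 + (6 - 1*5))² = (-9 + (6 - 5))² = (-9 + 1)² = (-8)² = 64)
(-58 - 1*(-18))*D = (-58 - 1*(-18))*64 = (-58 + 18)*64 = -40*64 = -2560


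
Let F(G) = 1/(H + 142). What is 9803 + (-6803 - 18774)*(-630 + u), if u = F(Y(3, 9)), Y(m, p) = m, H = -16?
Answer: 2031511861/126 ≈ 1.6123e+7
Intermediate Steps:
F(G) = 1/126 (F(G) = 1/(-16 + 142) = 1/126)
u = 1/126 ≈ 0.0079365
9803 + (-6803 - 18774)*(-630 + u) = 9803 + (-6803 - 18774)*(-630 + 1/126) = 9803 - 25577*(-79379/126) = 9803 + 2030276683/126 = 2031511861/126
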